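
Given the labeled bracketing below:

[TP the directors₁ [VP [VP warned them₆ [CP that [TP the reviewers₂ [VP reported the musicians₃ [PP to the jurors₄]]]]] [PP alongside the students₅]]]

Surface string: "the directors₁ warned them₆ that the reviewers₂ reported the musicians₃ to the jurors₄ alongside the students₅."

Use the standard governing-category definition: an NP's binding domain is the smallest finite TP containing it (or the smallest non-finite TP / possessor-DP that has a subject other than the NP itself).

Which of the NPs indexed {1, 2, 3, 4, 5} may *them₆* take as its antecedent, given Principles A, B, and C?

{5}

*them* is a pronoun, so Principle B applies: it must be free in its binding domain.
Binding domain of *them₆*: the matrix TP, whose subject is the directors₁.
*the directors₁* c-commands the pronoun within its binding domain → coindexation would violate Principle B.
*the reviewers₂*: the pronoun c-commands this R-expression → coindexation would violate Principle C on *the reviewers₂*.
*the musicians₃*: the pronoun c-commands this R-expression → coindexation would violate Principle C on *the musicians₃*.
*the jurors₄*: the pronoun c-commands this R-expression → coindexation would violate Principle C on *the jurors₄*.
*the students₅* and the pronoun do not c-command one another → neither Principle B nor Principle C is at stake; coindexation permitted.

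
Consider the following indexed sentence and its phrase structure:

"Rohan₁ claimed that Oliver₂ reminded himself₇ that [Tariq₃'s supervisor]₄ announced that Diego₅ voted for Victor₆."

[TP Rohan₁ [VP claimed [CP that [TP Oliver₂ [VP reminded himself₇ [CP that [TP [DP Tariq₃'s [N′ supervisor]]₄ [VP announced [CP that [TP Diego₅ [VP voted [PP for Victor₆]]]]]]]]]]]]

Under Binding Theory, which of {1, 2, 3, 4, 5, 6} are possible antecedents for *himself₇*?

*himself* is an anaphor, so Principle A applies: it must be bound in its binding domain.
Binding domain of *himself₇*: the embedded TP, whose subject is Oliver₂.
*Rohan₁* c-commands the anaphor but is outside its binding domain → cannot satisfy Principle A.
*Oliver₂* c-commands the anaphor within its binding domain → licit binder.
*Tariq₃* does not c-command the anaphor → cannot bind it.
*[Tariq₃'s supervisor]₄* does not c-command the anaphor → cannot bind it.
*Diego₅* does not c-command the anaphor → cannot bind it.
*Victor₆* does not c-command the anaphor → cannot bind it.

{2}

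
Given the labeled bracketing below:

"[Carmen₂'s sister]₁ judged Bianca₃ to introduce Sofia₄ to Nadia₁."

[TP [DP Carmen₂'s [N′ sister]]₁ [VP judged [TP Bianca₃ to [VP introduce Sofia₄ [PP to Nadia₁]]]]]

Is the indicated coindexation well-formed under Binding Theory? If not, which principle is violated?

Principle C

The two coindexed NPs are *[Carmen₂'s sister]₁* and *Nadia₁*.
*Nadia₁* is an R-expression. Principle C requires it to be free everywhere.
*[Carmen₂'s sister]₁* c-commands it and carries the same index.
The R-expression is bound → Principle C violation.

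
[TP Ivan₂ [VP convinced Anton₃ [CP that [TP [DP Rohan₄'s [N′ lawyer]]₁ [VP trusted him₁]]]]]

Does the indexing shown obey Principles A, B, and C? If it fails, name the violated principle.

Principle B

The two coindexed NPs are *[Rohan₄'s lawyer]₁* and *him₁*.
*him₁* is a pronoun. Its binding domain is the embedded TP, whose subject is [Rohan₄'s lawyer]₁.
*[Rohan₄'s lawyer]₁* c-commands it within that domain and carries the same index.
The pronoun is locally bound → Principle B violation.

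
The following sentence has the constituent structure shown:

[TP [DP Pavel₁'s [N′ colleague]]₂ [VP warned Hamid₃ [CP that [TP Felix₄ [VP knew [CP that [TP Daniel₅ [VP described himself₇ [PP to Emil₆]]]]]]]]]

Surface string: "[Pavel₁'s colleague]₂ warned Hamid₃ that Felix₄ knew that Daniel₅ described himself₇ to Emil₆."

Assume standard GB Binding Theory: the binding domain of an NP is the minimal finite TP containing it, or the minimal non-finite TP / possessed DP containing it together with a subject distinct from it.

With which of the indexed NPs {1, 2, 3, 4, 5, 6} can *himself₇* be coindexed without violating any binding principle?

*himself* is an anaphor, so Principle A applies: it must be bound in its binding domain.
Binding domain of *himself₇*: the embedded TP, whose subject is Daniel₅.
*Pavel₁* does not c-command the anaphor → cannot bind it.
*[Pavel₁'s colleague]₂* c-commands the anaphor but is outside its binding domain → cannot satisfy Principle A.
*Hamid₃* c-commands the anaphor but is outside its binding domain → cannot satisfy Principle A.
*Felix₄* c-commands the anaphor but is outside its binding domain → cannot satisfy Principle A.
*Daniel₅* c-commands the anaphor within its binding domain → licit binder.
*Emil₆* does not c-command the anaphor → cannot bind it.

{5}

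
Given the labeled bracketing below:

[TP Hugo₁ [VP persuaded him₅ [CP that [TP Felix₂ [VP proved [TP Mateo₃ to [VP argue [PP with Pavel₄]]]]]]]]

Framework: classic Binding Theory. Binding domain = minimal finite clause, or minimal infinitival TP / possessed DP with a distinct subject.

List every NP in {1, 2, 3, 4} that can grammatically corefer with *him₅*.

none

*him* is a pronoun, so Principle B applies: it must be free in its binding domain.
Binding domain of *him₅*: the matrix TP, whose subject is Hugo₁.
*Hugo₁* c-commands the pronoun within its binding domain → coindexation would violate Principle B.
*Felix₂*: the pronoun c-commands this R-expression → coindexation would violate Principle C on *Felix₂*.
*Mateo₃*: the pronoun c-commands this R-expression → coindexation would violate Principle C on *Mateo₃*.
*Pavel₄*: the pronoun c-commands this R-expression → coindexation would violate Principle C on *Pavel₄*.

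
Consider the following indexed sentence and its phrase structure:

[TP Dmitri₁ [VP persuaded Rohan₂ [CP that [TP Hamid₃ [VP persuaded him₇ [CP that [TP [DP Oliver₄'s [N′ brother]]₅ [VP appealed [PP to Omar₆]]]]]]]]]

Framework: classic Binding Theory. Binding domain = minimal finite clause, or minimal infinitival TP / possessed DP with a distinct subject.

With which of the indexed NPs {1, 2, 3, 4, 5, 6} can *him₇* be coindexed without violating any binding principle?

*him* is a pronoun, so Principle B applies: it must be free in its binding domain.
Binding domain of *him₇*: the embedded TP, whose subject is Hamid₃.
*Dmitri₁* c-commands the pronoun but from outside its binding domain, and is not c-commanded by it → coindexation permitted.
*Rohan₂* c-commands the pronoun but from outside its binding domain, and is not c-commanded by it → coindexation permitted.
*Hamid₃* c-commands the pronoun within its binding domain → coindexation would violate Principle B.
*Oliver₄*: the pronoun c-commands this R-expression → coindexation would violate Principle C on *Oliver₄*.
*[Oliver₄'s brother]₅*: the pronoun c-commands this R-expression → coindexation would violate Principle C on *[Oliver₄'s brother]₅*.
*Omar₆*: the pronoun c-commands this R-expression → coindexation would violate Principle C on *Omar₆*.

{1, 2}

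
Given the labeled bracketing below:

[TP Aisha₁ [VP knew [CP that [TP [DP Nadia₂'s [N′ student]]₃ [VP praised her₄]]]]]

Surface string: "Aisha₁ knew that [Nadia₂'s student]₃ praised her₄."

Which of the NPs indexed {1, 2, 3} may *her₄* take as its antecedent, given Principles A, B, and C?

{1, 2}

*her* is a pronoun, so Principle B applies: it must be free in its binding domain.
Binding domain of *her₄*: the embedded TP, whose subject is [Nadia₂'s student]₃.
*Aisha₁* c-commands the pronoun but from outside its binding domain, and is not c-commanded by it → coindexation permitted.
*Nadia₂* and the pronoun do not c-command one another → neither Principle B nor Principle C is at stake; coindexation permitted.
*[Nadia₂'s student]₃* c-commands the pronoun within its binding domain → coindexation would violate Principle B.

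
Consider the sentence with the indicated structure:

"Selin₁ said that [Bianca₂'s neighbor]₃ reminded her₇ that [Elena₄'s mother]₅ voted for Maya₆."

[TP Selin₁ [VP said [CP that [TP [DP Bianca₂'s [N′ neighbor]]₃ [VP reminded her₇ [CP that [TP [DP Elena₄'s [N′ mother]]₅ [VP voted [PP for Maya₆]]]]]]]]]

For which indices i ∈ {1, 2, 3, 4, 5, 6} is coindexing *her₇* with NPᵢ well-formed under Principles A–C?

{1, 2}

*her* is a pronoun, so Principle B applies: it must be free in its binding domain.
Binding domain of *her₇*: the embedded TP, whose subject is [Bianca₂'s neighbor]₃.
*Selin₁* c-commands the pronoun but from outside its binding domain, and is not c-commanded by it → coindexation permitted.
*Bianca₂* and the pronoun do not c-command one another → neither Principle B nor Principle C is at stake; coindexation permitted.
*[Bianca₂'s neighbor]₃* c-commands the pronoun within its binding domain → coindexation would violate Principle B.
*Elena₄*: the pronoun c-commands this R-expression → coindexation would violate Principle C on *Elena₄*.
*[Elena₄'s mother]₅*: the pronoun c-commands this R-expression → coindexation would violate Principle C on *[Elena₄'s mother]₅*.
*Maya₆*: the pronoun c-commands this R-expression → coindexation would violate Principle C on *Maya₆*.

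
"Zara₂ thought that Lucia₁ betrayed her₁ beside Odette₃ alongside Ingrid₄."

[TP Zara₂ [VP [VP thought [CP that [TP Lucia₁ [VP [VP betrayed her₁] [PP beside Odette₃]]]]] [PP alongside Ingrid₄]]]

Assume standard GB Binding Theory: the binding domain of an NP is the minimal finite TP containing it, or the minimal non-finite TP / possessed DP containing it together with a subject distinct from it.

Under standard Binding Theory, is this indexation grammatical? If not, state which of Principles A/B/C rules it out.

Principle B

The two coindexed NPs are *Lucia₁* and *her₁*.
*her₁* is a pronoun. Its binding domain is the embedded TP, whose subject is Lucia₁.
*Lucia₁* c-commands it within that domain and carries the same index.
The pronoun is locally bound → Principle B violation.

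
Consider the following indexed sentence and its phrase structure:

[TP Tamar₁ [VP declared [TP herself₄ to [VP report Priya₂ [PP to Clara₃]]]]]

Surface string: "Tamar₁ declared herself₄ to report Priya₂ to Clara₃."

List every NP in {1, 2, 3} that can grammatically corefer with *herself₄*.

{1}

*herself* is an anaphor, so Principle A applies: it must be bound in its binding domain.
Binding domain of *herself₄*: the matrix TP, whose subject is Tamar₁.
*Tamar₁* c-commands the anaphor within its binding domain → licit binder.
*Priya₂* does not c-command the anaphor → cannot bind it.
*Clara₃* does not c-command the anaphor → cannot bind it.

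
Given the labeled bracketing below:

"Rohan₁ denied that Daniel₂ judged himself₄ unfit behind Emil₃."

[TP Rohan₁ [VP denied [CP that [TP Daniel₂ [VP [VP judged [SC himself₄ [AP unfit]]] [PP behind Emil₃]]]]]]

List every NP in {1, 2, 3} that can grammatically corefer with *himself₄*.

{2}

*himself* is an anaphor, so Principle A applies: it must be bound in its binding domain.
Binding domain of *himself₄*: the embedded TP, whose subject is Daniel₂.
*Rohan₁* c-commands the anaphor but is outside its binding domain → cannot satisfy Principle A.
*Daniel₂* c-commands the anaphor within its binding domain → licit binder.
*Emil₃* does not c-command the anaphor → cannot bind it.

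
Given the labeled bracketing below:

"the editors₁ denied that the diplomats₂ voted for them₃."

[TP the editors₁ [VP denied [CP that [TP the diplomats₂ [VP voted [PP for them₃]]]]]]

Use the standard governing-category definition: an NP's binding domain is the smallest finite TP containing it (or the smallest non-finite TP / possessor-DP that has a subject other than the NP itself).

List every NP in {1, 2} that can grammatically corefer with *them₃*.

{1}

*them* is a pronoun, so Principle B applies: it must be free in its binding domain.
Binding domain of *them₃*: the embedded TP, whose subject is the diplomats₂.
*the editors₁* c-commands the pronoun but from outside its binding domain, and is not c-commanded by it → coindexation permitted.
*the diplomats₂* c-commands the pronoun within its binding domain → coindexation would violate Principle B.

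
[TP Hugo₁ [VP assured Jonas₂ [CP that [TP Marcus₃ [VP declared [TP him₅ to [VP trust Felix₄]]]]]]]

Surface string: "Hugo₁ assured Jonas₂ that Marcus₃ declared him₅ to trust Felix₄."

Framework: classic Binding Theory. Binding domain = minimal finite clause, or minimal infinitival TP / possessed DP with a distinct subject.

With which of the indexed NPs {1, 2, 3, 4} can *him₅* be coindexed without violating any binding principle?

{1, 2}

*him* is a pronoun, so Principle B applies: it must be free in its binding domain.
Binding domain of *him₅*: the embedded TP, whose subject is Marcus₃.
*Hugo₁* c-commands the pronoun but from outside its binding domain, and is not c-commanded by it → coindexation permitted.
*Jonas₂* c-commands the pronoun but from outside its binding domain, and is not c-commanded by it → coindexation permitted.
*Marcus₃* c-commands the pronoun within its binding domain → coindexation would violate Principle B.
*Felix₄*: the pronoun c-commands this R-expression → coindexation would violate Principle C on *Felix₄*.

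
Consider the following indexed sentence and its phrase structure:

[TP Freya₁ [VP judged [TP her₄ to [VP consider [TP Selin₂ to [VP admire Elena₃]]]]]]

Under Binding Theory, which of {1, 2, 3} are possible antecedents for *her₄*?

*her* is a pronoun, so Principle B applies: it must be free in its binding domain.
Binding domain of *her₄*: the matrix TP, whose subject is Freya₁.
*Freya₁* c-commands the pronoun within its binding domain → coindexation would violate Principle B.
*Selin₂*: the pronoun c-commands this R-expression → coindexation would violate Principle C on *Selin₂*.
*Elena₃*: the pronoun c-commands this R-expression → coindexation would violate Principle C on *Elena₃*.

none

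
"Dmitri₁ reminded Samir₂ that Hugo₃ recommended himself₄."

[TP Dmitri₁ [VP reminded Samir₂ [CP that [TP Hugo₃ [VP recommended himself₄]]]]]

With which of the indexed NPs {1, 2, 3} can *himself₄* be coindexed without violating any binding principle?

{3}

*himself* is an anaphor, so Principle A applies: it must be bound in its binding domain.
Binding domain of *himself₄*: the embedded TP, whose subject is Hugo₃.
*Dmitri₁* c-commands the anaphor but is outside its binding domain → cannot satisfy Principle A.
*Samir₂* c-commands the anaphor but is outside its binding domain → cannot satisfy Principle A.
*Hugo₃* c-commands the anaphor within its binding domain → licit binder.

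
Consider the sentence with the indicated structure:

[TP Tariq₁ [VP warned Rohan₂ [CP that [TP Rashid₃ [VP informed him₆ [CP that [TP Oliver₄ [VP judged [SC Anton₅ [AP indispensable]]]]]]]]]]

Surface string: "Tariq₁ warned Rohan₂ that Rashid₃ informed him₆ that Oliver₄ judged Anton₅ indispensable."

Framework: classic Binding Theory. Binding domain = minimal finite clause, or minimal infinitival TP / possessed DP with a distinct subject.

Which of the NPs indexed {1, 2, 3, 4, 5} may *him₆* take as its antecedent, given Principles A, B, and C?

*him* is a pronoun, so Principle B applies: it must be free in its binding domain.
Binding domain of *him₆*: the embedded TP, whose subject is Rashid₃.
*Tariq₁* c-commands the pronoun but from outside its binding domain, and is not c-commanded by it → coindexation permitted.
*Rohan₂* c-commands the pronoun but from outside its binding domain, and is not c-commanded by it → coindexation permitted.
*Rashid₃* c-commands the pronoun within its binding domain → coindexation would violate Principle B.
*Oliver₄*: the pronoun c-commands this R-expression → coindexation would violate Principle C on *Oliver₄*.
*Anton₅*: the pronoun c-commands this R-expression → coindexation would violate Principle C on *Anton₅*.

{1, 2}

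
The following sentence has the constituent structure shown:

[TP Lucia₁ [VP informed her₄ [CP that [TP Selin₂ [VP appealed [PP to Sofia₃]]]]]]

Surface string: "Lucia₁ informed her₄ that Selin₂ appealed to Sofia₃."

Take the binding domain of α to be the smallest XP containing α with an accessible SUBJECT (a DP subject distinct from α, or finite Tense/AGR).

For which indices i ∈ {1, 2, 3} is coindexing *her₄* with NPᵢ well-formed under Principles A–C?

*her* is a pronoun, so Principle B applies: it must be free in its binding domain.
Binding domain of *her₄*: the matrix TP, whose subject is Lucia₁.
*Lucia₁* c-commands the pronoun within its binding domain → coindexation would violate Principle B.
*Selin₂*: the pronoun c-commands this R-expression → coindexation would violate Principle C on *Selin₂*.
*Sofia₃*: the pronoun c-commands this R-expression → coindexation would violate Principle C on *Sofia₃*.

none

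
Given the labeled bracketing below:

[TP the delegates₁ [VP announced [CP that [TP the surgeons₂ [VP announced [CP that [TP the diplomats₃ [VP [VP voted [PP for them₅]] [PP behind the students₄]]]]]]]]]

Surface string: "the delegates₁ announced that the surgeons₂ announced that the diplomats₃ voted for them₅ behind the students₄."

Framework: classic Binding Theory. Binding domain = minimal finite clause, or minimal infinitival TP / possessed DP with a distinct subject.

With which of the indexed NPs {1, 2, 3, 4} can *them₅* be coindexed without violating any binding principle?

*them* is a pronoun, so Principle B applies: it must be free in its binding domain.
Binding domain of *them₅*: the embedded TP, whose subject is the diplomats₃.
*the delegates₁* c-commands the pronoun but from outside its binding domain, and is not c-commanded by it → coindexation permitted.
*the surgeons₂* c-commands the pronoun but from outside its binding domain, and is not c-commanded by it → coindexation permitted.
*the diplomats₃* c-commands the pronoun within its binding domain → coindexation would violate Principle B.
*the students₄* and the pronoun do not c-command one another → neither Principle B nor Principle C is at stake; coindexation permitted.

{1, 2, 4}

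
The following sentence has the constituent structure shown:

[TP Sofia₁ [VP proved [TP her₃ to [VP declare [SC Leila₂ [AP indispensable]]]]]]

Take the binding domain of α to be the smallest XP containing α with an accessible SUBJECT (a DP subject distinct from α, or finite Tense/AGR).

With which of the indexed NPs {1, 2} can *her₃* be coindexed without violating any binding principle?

none

*her* is a pronoun, so Principle B applies: it must be free in its binding domain.
Binding domain of *her₃*: the matrix TP, whose subject is Sofia₁.
*Sofia₁* c-commands the pronoun within its binding domain → coindexation would violate Principle B.
*Leila₂*: the pronoun c-commands this R-expression → coindexation would violate Principle C on *Leila₂*.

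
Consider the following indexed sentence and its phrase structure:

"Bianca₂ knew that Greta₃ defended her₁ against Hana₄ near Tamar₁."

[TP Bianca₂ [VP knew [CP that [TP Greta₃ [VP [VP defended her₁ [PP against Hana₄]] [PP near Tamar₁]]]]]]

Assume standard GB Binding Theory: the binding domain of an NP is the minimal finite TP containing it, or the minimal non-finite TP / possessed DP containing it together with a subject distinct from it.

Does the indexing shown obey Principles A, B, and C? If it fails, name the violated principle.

The two coindexed NPs are *Tamar₁* and *her₁*.
*her₁* is a pronoun; its binding domain is the embedded TP, whose subject is Greta₃. Within that domain it is c-commanded only by *Greta₃*, which carries a different index — the pronoun is free locally, so Principle B holds.
*Tamar₁* is an R-expression; *her₁* does not c-command it, and no other NP shares its index, so Principle C is satisfied.
All principles are respected.

grammatical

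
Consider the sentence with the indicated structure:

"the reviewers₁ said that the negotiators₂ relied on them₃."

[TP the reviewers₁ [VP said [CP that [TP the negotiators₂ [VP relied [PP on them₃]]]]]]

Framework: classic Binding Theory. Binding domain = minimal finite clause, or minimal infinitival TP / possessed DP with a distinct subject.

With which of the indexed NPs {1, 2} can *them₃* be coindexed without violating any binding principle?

{1}

*them* is a pronoun, so Principle B applies: it must be free in its binding domain.
Binding domain of *them₃*: the embedded TP, whose subject is the negotiators₂.
*the reviewers₁* c-commands the pronoun but from outside its binding domain, and is not c-commanded by it → coindexation permitted.
*the negotiators₂* c-commands the pronoun within its binding domain → coindexation would violate Principle B.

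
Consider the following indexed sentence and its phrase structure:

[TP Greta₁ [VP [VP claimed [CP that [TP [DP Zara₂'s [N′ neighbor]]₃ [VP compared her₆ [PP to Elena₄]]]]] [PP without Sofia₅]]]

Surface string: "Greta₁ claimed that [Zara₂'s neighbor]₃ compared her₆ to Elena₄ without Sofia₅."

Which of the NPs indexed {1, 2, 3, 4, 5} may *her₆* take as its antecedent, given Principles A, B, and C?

*her* is a pronoun, so Principle B applies: it must be free in its binding domain.
Binding domain of *her₆*: the embedded TP, whose subject is [Zara₂'s neighbor]₃.
*Greta₁* c-commands the pronoun but from outside its binding domain, and is not c-commanded by it → coindexation permitted.
*Zara₂* and the pronoun do not c-command one another → neither Principle B nor Principle C is at stake; coindexation permitted.
*[Zara₂'s neighbor]₃* c-commands the pronoun within its binding domain → coindexation would violate Principle B.
*Elena₄*: the pronoun c-commands this R-expression → coindexation would violate Principle C on *Elena₄*.
*Sofia₅* and the pronoun do not c-command one another → neither Principle B nor Principle C is at stake; coindexation permitted.

{1, 2, 5}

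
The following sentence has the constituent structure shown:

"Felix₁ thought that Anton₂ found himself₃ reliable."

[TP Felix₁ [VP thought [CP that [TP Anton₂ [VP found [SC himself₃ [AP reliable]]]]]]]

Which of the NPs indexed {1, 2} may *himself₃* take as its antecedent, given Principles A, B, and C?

{2}

*himself* is an anaphor, so Principle A applies: it must be bound in its binding domain.
Binding domain of *himself₃*: the embedded TP, whose subject is Anton₂.
*Felix₁* c-commands the anaphor but is outside its binding domain → cannot satisfy Principle A.
*Anton₂* c-commands the anaphor within its binding domain → licit binder.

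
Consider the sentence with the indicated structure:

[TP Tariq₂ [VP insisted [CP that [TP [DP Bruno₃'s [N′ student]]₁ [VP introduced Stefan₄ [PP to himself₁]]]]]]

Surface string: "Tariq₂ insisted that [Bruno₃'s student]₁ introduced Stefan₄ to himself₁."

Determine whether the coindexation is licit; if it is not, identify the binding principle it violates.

grammatical

The two coindexed NPs are *[Bruno₃'s student]₁* and *himself₁*.
*himself₁* is an anaphor; its binding domain is the embedded TP, whose subject is [Bruno₃'s student]₁. *[Bruno₃'s student]₁* c-commands it within that domain and shares its index, so Principle A is satisfied.
*[Bruno₃'s student]₁* is an R-expression; *himself₁* does not c-command it, and no other NP shares its index, so Principle C is satisfied.
All principles are respected.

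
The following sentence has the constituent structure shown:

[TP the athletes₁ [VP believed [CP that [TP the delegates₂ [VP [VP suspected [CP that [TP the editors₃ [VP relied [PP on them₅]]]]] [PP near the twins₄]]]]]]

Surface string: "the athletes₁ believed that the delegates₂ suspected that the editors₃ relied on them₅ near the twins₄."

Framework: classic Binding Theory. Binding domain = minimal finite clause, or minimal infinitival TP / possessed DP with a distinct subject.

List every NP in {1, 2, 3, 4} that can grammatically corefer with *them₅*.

{1, 2, 4}

*them* is a pronoun, so Principle B applies: it must be free in its binding domain.
Binding domain of *them₅*: the embedded TP, whose subject is the editors₃.
*the athletes₁* c-commands the pronoun but from outside its binding domain, and is not c-commanded by it → coindexation permitted.
*the delegates₂* c-commands the pronoun but from outside its binding domain, and is not c-commanded by it → coindexation permitted.
*the editors₃* c-commands the pronoun within its binding domain → coindexation would violate Principle B.
*the twins₄* and the pronoun do not c-command one another → neither Principle B nor Principle C is at stake; coindexation permitted.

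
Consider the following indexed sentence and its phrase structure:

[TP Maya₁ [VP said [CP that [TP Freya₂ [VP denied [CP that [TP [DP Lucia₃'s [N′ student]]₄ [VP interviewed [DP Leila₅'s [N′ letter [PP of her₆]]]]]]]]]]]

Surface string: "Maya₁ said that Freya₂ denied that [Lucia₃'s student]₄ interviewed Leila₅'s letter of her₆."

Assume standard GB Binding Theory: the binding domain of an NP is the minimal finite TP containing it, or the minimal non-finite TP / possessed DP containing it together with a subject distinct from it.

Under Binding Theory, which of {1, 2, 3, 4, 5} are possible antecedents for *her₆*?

*her* is a pronoun, so Principle B applies: it must be free in its binding domain.
Binding domain of *her₆*: the possessed DP, whose subject is Leila₅.
*Maya₁* c-commands the pronoun but from outside its binding domain, and is not c-commanded by it → coindexation permitted.
*Freya₂* c-commands the pronoun but from outside its binding domain, and is not c-commanded by it → coindexation permitted.
*Lucia₃* and the pronoun do not c-command one another → neither Principle B nor Principle C is at stake; coindexation permitted.
*[Lucia₃'s student]₄* c-commands the pronoun but from outside its binding domain, and is not c-commanded by it → coindexation permitted.
*Leila₅* c-commands the pronoun within its binding domain → coindexation would violate Principle B.

{1, 2, 3, 4}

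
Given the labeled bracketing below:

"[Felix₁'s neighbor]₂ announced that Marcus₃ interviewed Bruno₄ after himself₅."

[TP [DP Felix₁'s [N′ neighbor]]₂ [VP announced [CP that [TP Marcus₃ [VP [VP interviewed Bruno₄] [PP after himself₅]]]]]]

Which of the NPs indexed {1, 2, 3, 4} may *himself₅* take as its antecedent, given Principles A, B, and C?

{3}

*himself* is an anaphor, so Principle A applies: it must be bound in its binding domain.
Binding domain of *himself₅*: the embedded TP, whose subject is Marcus₃.
*Felix₁* does not c-command the anaphor → cannot bind it.
*[Felix₁'s neighbor]₂* c-commands the anaphor but is outside its binding domain → cannot satisfy Principle A.
*Marcus₃* c-commands the anaphor within its binding domain → licit binder.
*Bruno₄* does not c-command the anaphor → cannot bind it.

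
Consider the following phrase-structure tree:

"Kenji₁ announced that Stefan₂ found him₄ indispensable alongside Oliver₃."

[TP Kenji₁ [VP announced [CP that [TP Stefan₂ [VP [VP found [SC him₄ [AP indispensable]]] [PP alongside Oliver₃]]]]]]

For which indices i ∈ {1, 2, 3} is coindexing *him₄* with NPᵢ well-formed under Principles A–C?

*him* is a pronoun, so Principle B applies: it must be free in its binding domain.
Binding domain of *him₄*: the embedded TP, whose subject is Stefan₂.
*Kenji₁* c-commands the pronoun but from outside its binding domain, and is not c-commanded by it → coindexation permitted.
*Stefan₂* c-commands the pronoun within its binding domain → coindexation would violate Principle B.
*Oliver₃* and the pronoun do not c-command one another → neither Principle B nor Principle C is at stake; coindexation permitted.

{1, 3}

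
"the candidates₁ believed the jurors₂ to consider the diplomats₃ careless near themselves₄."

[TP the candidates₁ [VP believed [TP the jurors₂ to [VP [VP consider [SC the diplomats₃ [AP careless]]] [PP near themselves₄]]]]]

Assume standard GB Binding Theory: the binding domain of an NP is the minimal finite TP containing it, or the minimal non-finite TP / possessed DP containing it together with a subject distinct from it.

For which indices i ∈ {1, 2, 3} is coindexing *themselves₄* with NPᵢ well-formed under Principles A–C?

*themselves* is an anaphor, so Principle A applies: it must be bound in its binding domain.
Binding domain of *themselves₄*: the embedded TP, whose subject is the jurors₂.
*the candidates₁* c-commands the anaphor but is outside its binding domain → cannot satisfy Principle A.
*the jurors₂* c-commands the anaphor within its binding domain → licit binder.
*the diplomats₃* does not c-command the anaphor → cannot bind it.

{2}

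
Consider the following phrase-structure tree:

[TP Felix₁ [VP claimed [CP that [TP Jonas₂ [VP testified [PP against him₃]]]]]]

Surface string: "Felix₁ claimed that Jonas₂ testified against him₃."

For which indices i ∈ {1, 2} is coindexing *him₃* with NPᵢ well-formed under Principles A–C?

{1}

*him* is a pronoun, so Principle B applies: it must be free in its binding domain.
Binding domain of *him₃*: the embedded TP, whose subject is Jonas₂.
*Felix₁* c-commands the pronoun but from outside its binding domain, and is not c-commanded by it → coindexation permitted.
*Jonas₂* c-commands the pronoun within its binding domain → coindexation would violate Principle B.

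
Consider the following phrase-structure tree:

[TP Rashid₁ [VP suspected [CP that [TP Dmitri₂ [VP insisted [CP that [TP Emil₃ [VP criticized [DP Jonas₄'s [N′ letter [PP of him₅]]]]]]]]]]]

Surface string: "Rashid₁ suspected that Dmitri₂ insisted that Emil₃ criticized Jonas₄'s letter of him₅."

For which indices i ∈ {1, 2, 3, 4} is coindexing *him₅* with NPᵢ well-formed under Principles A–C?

*him* is a pronoun, so Principle B applies: it must be free in its binding domain.
Binding domain of *him₅*: the possessed DP, whose subject is Jonas₄.
*Rashid₁* c-commands the pronoun but from outside its binding domain, and is not c-commanded by it → coindexation permitted.
*Dmitri₂* c-commands the pronoun but from outside its binding domain, and is not c-commanded by it → coindexation permitted.
*Emil₃* c-commands the pronoun but from outside its binding domain, and is not c-commanded by it → coindexation permitted.
*Jonas₄* c-commands the pronoun within its binding domain → coindexation would violate Principle B.

{1, 2, 3}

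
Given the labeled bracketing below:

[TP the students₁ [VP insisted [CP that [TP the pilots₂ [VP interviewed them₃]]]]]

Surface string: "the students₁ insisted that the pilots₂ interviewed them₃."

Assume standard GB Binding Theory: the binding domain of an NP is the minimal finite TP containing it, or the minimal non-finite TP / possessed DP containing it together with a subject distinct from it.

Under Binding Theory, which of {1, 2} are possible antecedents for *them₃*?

*them* is a pronoun, so Principle B applies: it must be free in its binding domain.
Binding domain of *them₃*: the embedded TP, whose subject is the pilots₂.
*the students₁* c-commands the pronoun but from outside its binding domain, and is not c-commanded by it → coindexation permitted.
*the pilots₂* c-commands the pronoun within its binding domain → coindexation would violate Principle B.

{1}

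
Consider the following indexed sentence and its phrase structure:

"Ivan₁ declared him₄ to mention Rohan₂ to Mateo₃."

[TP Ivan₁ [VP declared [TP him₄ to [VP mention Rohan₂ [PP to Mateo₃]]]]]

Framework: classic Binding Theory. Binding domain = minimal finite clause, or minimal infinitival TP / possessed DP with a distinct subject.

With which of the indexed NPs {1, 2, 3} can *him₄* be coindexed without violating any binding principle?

*him* is a pronoun, so Principle B applies: it must be free in its binding domain.
Binding domain of *him₄*: the matrix TP, whose subject is Ivan₁.
*Ivan₁* c-commands the pronoun within its binding domain → coindexation would violate Principle B.
*Rohan₂*: the pronoun c-commands this R-expression → coindexation would violate Principle C on *Rohan₂*.
*Mateo₃*: the pronoun c-commands this R-expression → coindexation would violate Principle C on *Mateo₃*.

none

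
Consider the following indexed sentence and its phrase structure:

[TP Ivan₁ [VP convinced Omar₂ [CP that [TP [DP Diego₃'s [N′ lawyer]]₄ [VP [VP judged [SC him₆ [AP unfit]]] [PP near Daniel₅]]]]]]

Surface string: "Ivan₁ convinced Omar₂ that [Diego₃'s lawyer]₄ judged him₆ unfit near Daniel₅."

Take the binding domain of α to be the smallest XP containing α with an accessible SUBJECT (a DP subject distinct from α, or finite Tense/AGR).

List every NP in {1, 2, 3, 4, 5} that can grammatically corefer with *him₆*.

{1, 2, 3, 5}

*him* is a pronoun, so Principle B applies: it must be free in its binding domain.
Binding domain of *him₆*: the embedded TP, whose subject is [Diego₃'s lawyer]₄.
*Ivan₁* c-commands the pronoun but from outside its binding domain, and is not c-commanded by it → coindexation permitted.
*Omar₂* c-commands the pronoun but from outside its binding domain, and is not c-commanded by it → coindexation permitted.
*Diego₃* and the pronoun do not c-command one another → neither Principle B nor Principle C is at stake; coindexation permitted.
*[Diego₃'s lawyer]₄* c-commands the pronoun within its binding domain → coindexation would violate Principle B.
*Daniel₅* and the pronoun do not c-command one another → neither Principle B nor Principle C is at stake; coindexation permitted.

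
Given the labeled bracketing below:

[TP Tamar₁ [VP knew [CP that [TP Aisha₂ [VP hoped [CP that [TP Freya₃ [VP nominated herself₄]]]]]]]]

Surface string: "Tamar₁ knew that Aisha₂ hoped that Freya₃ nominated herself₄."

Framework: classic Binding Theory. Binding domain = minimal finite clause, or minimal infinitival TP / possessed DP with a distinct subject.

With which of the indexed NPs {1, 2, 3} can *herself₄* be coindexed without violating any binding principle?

*herself* is an anaphor, so Principle A applies: it must be bound in its binding domain.
Binding domain of *herself₄*: the embedded TP, whose subject is Freya₃.
*Tamar₁* c-commands the anaphor but is outside its binding domain → cannot satisfy Principle A.
*Aisha₂* c-commands the anaphor but is outside its binding domain → cannot satisfy Principle A.
*Freya₃* c-commands the anaphor within its binding domain → licit binder.

{3}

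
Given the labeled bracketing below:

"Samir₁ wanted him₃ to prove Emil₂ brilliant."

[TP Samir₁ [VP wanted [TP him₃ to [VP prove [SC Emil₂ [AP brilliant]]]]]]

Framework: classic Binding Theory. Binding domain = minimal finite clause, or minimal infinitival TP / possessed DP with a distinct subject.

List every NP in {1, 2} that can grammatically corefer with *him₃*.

*him* is a pronoun, so Principle B applies: it must be free in its binding domain.
Binding domain of *him₃*: the matrix TP, whose subject is Samir₁.
*Samir₁* c-commands the pronoun within its binding domain → coindexation would violate Principle B.
*Emil₂*: the pronoun c-commands this R-expression → coindexation would violate Principle C on *Emil₂*.

none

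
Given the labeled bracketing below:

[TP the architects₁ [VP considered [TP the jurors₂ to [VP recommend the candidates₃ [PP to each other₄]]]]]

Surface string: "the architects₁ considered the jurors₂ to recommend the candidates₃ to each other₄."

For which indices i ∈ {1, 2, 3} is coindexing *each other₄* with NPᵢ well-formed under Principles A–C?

*each other* is an anaphor, so Principle A applies: it must be bound in its binding domain.
Binding domain of *each other₄*: the embedded TP, whose subject is the jurors₂.
*the architects₁* c-commands the anaphor but is outside its binding domain → cannot satisfy Principle A.
*the jurors₂* c-commands the anaphor within its binding domain → licit binder.
*the candidates₃* c-commands the anaphor within its binding domain → licit binder.

{2, 3}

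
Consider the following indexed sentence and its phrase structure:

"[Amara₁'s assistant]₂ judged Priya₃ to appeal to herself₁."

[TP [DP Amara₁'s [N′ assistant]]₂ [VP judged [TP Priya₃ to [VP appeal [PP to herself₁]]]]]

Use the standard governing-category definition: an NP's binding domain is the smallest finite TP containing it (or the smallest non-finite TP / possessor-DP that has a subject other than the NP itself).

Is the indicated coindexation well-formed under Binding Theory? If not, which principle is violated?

The two coindexed NPs are *Amara₁* and *herself₁*.
*herself₁* is an anaphor. Principle A requires it to be bound within its binding domain — the embedded TP, whose subject is Priya₃.
Within that domain it is c-commanded by *Priya₃*, which does not share its index.
*Amara₁* does not c-command the anaphor at all.
The anaphor is unbound in its domain → Principle A violation.

Principle A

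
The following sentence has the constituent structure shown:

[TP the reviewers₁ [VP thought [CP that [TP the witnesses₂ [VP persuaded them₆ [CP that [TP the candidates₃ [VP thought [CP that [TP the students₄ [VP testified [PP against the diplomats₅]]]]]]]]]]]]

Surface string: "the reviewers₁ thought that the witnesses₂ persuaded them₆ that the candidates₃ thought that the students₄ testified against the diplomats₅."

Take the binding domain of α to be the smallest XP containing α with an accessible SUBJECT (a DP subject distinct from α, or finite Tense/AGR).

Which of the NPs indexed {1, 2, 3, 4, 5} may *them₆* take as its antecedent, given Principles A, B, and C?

{1}

*them* is a pronoun, so Principle B applies: it must be free in its binding domain.
Binding domain of *them₆*: the embedded TP, whose subject is the witnesses₂.
*the reviewers₁* c-commands the pronoun but from outside its binding domain, and is not c-commanded by it → coindexation permitted.
*the witnesses₂* c-commands the pronoun within its binding domain → coindexation would violate Principle B.
*the candidates₃*: the pronoun c-commands this R-expression → coindexation would violate Principle C on *the candidates₃*.
*the students₄*: the pronoun c-commands this R-expression → coindexation would violate Principle C on *the students₄*.
*the diplomats₅*: the pronoun c-commands this R-expression → coindexation would violate Principle C on *the diplomats₅*.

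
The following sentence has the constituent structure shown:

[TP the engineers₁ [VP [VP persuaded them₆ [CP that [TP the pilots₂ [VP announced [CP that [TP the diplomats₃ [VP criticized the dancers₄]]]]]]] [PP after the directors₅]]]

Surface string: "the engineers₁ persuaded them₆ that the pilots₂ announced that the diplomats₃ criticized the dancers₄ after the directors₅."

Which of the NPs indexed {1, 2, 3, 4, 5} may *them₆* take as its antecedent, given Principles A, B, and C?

*them* is a pronoun, so Principle B applies: it must be free in its binding domain.
Binding domain of *them₆*: the matrix TP, whose subject is the engineers₁.
*the engineers₁* c-commands the pronoun within its binding domain → coindexation would violate Principle B.
*the pilots₂*: the pronoun c-commands this R-expression → coindexation would violate Principle C on *the pilots₂*.
*the diplomats₃*: the pronoun c-commands this R-expression → coindexation would violate Principle C on *the diplomats₃*.
*the dancers₄*: the pronoun c-commands this R-expression → coindexation would violate Principle C on *the dancers₄*.
*the directors₅* and the pronoun do not c-command one another → neither Principle B nor Principle C is at stake; coindexation permitted.

{5}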